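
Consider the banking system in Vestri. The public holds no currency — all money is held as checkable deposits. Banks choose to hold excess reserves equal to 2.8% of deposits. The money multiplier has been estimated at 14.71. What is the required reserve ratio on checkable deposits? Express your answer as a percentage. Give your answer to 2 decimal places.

4.00%

Using m = 14.71. Since m = (1 + c)/(c + rr + e), the denominator satisfies c + rr + e = (1 + c)/m = (1 + 0) / 14.71 ≈ 0.067981.
With c = 0 and e = 0.028, the required reserve ratio on checkable deposits is 0.067981 − 0 − 0.028 = 0.039981.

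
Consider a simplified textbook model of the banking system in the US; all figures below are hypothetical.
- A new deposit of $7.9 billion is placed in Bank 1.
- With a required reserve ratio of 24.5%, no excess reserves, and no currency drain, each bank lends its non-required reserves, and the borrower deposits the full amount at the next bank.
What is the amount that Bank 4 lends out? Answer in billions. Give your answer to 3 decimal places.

Each bank lends a fraction (1 − rr) = 0.7550 of the deposit it receives, so Bank 4 receives 7.9·0.7550^3 and lends 7.9·0.7550^4 ≈ 2.5669 billion.

$2.567 billion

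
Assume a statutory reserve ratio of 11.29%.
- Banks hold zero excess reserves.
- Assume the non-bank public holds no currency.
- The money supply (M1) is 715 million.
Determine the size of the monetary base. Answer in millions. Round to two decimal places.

With no currency drain and no excess reserves, the money multiplier is m = 1/rr = 1/0.1129 ≈ 8.857396.
The monetary base is MB = M / m = 715 / 8.857396 ≈ 80.7235 million.

80.72 million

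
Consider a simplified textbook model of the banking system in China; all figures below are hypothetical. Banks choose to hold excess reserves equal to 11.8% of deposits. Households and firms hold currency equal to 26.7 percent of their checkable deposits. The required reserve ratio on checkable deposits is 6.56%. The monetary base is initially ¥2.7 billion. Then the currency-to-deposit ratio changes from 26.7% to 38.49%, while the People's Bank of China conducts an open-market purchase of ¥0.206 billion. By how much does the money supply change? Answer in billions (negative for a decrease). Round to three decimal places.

-0.513 billion

Before: m₁ = (1 + 0.267) / (0.0656 + 0.118 + 0.267) ≈ 2.81181, MB₁ = 2.7, so M₁ = 2.81181 × 2.7 ≈ 7.5919 billion.
After: m₂ = (1 + 0.3849) / (0.0656 + 0.118 + 0.3849) ≈ 2.43606, MB₂ = 2.7 + 0.206 = 2.906, so M₂ = 2.43606 × 2.906 ≈ 7.0792 billion.
ΔM = M₂ − M₁ = 7.0792 − 7.5919 = -0.5127 billion.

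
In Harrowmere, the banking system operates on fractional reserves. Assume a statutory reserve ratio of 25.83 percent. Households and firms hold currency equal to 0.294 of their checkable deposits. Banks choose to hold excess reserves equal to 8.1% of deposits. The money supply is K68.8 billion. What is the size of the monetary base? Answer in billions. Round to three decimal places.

K33.672 billion

The money multiplier is m = (1 + c) / (rr + e + c) = (1 + 0.294) / (0.2583 + 0.081 + 0.294) ≈ 2.043265.
MB = M / m = 68.8 / 2.043265 ≈ 33.6716 billion.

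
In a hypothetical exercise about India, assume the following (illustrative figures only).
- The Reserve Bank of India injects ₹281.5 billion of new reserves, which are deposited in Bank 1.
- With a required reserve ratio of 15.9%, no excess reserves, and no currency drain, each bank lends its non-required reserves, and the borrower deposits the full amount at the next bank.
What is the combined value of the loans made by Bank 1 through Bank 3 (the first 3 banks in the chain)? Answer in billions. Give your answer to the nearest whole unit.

₹603 billion

Bank i lends (1 − rr)^i of the original deposit: Bank 1 lends 281.5·0.8410 = 236.7415, Bank 2 lends 281.5·0.8410² ≈ 199.0996, and so on.
Summing a geometric series: total = 281.5·[0.8410·(1 − 0.8410^3) / (1 − 0.8410)] ≈ 603.2839 billion.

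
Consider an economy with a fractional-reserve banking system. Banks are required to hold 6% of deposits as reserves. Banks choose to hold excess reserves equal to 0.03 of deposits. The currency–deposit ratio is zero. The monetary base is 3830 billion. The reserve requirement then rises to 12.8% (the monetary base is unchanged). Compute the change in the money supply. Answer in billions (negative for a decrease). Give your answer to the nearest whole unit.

-18315 billion

Initially m₁ = 1 / (0.06 + 0.03) ≈ 11.11111, so M₁ = 11.11111 × 3830 = 42555.5513 billion.
After the change m₂ = 1 / (0.128 + 0.03) ≈ 6.32911, so M₂ = 6.32911 × 3830 = 24240.4913 billion.
ΔM = M₂ − M₁ = 24240.4913 − 42555.5513 = -18315.06 billion.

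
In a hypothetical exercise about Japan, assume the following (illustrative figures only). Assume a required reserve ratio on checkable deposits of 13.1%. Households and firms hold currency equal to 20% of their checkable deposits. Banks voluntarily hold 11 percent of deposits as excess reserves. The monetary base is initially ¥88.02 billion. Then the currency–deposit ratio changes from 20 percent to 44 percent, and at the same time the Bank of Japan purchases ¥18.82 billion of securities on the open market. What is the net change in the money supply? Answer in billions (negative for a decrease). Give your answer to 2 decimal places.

-13.59 billion

Before: m₁ = (1 + 0.2) / (0.131 + 0.11 + 0.2) ≈ 2.721088, MB₁ = 88.02, so M₁ = 2.721088 × 88.02 ≈ 239.5102 billion.
After: m₂ = (1 + 0.44) / (0.131 + 0.11 + 0.44) ≈ 2.114537, MB₂ = 88.02 + 18.82 = 106.84, so M₂ = 2.114537 × 106.84 ≈ 225.9171 billion.
ΔM = M₂ − M₁ = 225.9171 − 239.5102 = -13.5931 billion.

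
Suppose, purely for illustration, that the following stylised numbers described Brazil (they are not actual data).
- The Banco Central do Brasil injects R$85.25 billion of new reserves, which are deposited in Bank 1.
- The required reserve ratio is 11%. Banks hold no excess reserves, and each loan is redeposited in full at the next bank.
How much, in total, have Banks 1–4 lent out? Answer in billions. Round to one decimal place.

Bank i lends (1 − rr)^i of the original deposit: Bank 1 lends 85.25·0.8900 = 75.8725, Bank 2 lends 85.25·0.8900² ≈ 67.5265, and so on.
Summing a geometric series: total = 85.25·[0.8900·(1 − 0.8900^4) / (1 − 0.8900)] ≈ 256.9854 billion.

R$257.0 billion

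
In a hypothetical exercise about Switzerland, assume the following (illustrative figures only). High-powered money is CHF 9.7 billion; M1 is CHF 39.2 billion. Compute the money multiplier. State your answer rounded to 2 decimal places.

The money multiplier is m = M / MB = 39.2 / 9.7 ≈ 4.04124.

4.04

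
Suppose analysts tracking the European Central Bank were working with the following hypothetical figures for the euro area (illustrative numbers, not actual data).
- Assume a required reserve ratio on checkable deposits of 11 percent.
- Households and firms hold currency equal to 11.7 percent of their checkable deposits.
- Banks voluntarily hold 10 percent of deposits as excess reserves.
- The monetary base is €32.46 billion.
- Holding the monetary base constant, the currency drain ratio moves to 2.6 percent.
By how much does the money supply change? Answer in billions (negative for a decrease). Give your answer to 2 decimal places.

€30.24 billion

Initially m₁ = (1 + 0.117) / (0.11 + 0.1 + 0.117) ≈ 3.41590, so M₁ = 3.41590 × 32.46 ≈ 110.8801 billion.
After the change m₂ = (1 + 0.026) / (0.11 + 0.1 + 0.026) ≈ 4.34746, so M₂ = 4.34746 × 32.46 ≈ 141.1186 billion.
ΔM = M₂ − M₁ = 141.1186 − 110.8801 = 30.2385 billion.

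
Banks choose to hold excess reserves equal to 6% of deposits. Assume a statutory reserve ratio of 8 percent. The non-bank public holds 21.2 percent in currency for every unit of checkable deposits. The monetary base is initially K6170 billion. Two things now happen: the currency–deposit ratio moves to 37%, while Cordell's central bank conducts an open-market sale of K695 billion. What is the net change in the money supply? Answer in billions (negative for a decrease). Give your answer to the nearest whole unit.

Before: m₁ = (1 + 0.212) / (0.08 + 0.06 + 0.212) ≈ 3.44318, MB₁ = 6170, so M₁ = 3.44318 × 6170 = 21244.4206 billion.
After: m₂ = (1 + 0.37) / (0.08 + 0.06 + 0.37) ≈ 2.68627, MB₂ = 6170 − 695 = 5475, so M₂ = 2.68627 × 5475 ≈ 14707.3283 billion.
ΔM = M₂ − M₁ = 14707.3283 − 21244.4206 = -6537.0923 billion.

-6537 billion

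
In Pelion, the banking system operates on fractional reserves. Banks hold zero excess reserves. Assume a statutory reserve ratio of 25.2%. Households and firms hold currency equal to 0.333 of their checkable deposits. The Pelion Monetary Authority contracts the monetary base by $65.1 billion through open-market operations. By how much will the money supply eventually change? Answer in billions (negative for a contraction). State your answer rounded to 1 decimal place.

The money multiplier is m = (1 + c) / (rr + c) = (1 + 0.333) / (0.252 + 0.333) ≈ 2.2786.
The sale removes 65.1 billion of base, so ΔM = m × ΔMB = 2.2786 × (−65.1) ≈ -148.3369 billion.

-148.3 billion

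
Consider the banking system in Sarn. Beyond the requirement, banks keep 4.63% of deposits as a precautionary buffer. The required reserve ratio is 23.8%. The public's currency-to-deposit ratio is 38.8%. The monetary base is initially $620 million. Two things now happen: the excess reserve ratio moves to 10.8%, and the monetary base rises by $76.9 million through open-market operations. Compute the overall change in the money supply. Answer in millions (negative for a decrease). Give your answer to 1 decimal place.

Before: m₁ = (1 + 0.388) / (0.238 + 0.0463 + 0.388) ≈ 2.06455, MB₁ = 620, so M₁ = 2.06455 × 620 = 1280.021 million.
After: m₂ = (1 + 0.388) / (0.238 + 0.108 + 0.388) ≈ 1.89101, MB₂ = 620 + 76.9 = 696.9, so M₂ = 1.89101 × 696.9 ≈ 1317.8449 million.
ΔM = M₂ − M₁ = 1317.8449 − 1280.021 = 37.8239 million.

$37.8 million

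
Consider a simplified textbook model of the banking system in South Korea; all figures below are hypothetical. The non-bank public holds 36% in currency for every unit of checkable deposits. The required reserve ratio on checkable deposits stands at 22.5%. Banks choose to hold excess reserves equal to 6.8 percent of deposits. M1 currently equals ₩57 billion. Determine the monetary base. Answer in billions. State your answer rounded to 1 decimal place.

₩27.4 billion

The money multiplier is m = (1 + c) / (rr + e + c) = (1 + 0.36) / (0.225 + 0.068 + 0.36) ≈ 2.0827.
MB = M / m = 57 / 2.0827 ≈ 27.3683 billion.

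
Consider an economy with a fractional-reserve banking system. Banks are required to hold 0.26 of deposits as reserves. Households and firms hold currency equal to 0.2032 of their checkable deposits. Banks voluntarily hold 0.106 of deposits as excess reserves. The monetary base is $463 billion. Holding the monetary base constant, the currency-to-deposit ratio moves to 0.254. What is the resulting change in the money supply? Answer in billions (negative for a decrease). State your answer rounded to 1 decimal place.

-42.3 billion

Initially m₁ = (1 + 0.2032) / (0.26 + 0.106 + 0.2032) ≈ 2.11384, so M₁ = 2.11384 × 463 ≈ 978.7079 billion.
After the change m₂ = (1 + 0.254) / (0.26 + 0.106 + 0.254) ≈ 2.02258, so M₂ = 2.02258 × 463 ≈ 936.4545 billion.
ΔM = M₂ − M₁ = 936.4545 − 978.7079 = -42.2534 billion.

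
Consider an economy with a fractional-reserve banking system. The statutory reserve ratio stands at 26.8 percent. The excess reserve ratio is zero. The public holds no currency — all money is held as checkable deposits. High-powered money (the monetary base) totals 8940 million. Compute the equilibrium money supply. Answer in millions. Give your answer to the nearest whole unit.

33358 million

With no currency drain or excess reserves, the money multiplier is m = 1/rr = 1/0.268 ≈ 3.73134.
Money supply M = m × MB = 3.73134 × 8940 = 33358.1796 million.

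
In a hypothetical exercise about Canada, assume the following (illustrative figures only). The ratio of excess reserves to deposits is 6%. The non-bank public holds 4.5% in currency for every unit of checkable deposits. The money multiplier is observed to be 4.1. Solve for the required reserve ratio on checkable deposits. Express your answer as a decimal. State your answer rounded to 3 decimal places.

0.150

Using m = 4.1. Since m = (1 + c)/(c + rr + e), the denominator satisfies c + rr + e = (1 + c)/m = (1 + 0.045) / 4.1 ≈ 0.254878.
With c = 0.045 and e = 0.06, the required reserve ratio on checkable deposits is 0.254878 − 0.045 − 0.06 = 0.149878.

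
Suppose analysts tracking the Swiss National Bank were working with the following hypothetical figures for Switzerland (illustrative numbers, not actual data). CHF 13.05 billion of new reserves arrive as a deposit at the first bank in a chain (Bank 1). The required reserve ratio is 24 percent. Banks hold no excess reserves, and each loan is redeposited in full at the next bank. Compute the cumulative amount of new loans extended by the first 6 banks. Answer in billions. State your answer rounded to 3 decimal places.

CHF 33.362 billion

Bank i lends (1 − rr)^i of the original deposit: Bank 1 lends 13.05·0.7600 = 9.9180, Bank 2 lends 13.05·0.7600² ≈ 7.5377, and so on.
Summing a geometric series: total = 13.05·[0.7600·(1 − 0.7600^6) / (1 − 0.7600)] ≈ 33.3617 billion.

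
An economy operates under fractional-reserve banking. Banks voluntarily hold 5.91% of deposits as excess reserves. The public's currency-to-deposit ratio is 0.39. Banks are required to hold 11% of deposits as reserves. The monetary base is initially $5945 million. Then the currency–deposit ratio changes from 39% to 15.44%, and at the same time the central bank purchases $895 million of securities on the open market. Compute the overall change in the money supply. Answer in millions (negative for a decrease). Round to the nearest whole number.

Before: m₁ = (1 + 0.39) / (0.11 + 0.0591 + 0.39) ≈ 2.48614, MB₁ = 5945, so M₁ = 2.48614 × 5945 = 14780.1023 million.
After: m₂ = (1 + 0.1544) / (0.11 + 0.0591 + 0.1544) ≈ 3.56847, MB₂ = 5945 + 895 = 6840, so M₂ = 3.56847 × 6840 = 24408.3348 million.
ΔM = M₂ − M₁ = 24408.3348 − 14780.1023 = 9628.2325 million.

$9628 million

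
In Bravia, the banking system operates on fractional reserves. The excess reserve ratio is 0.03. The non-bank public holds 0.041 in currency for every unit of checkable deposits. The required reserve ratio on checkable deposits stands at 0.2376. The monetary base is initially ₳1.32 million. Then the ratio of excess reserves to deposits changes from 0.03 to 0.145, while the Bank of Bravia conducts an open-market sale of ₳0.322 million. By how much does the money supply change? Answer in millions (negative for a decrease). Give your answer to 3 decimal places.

Before: m₁ = (1 + 0.041) / (0.2376 + 0.03 + 0.041) ≈ 3.37330, MB₁ = 1.32, so M₁ = 3.37330 × 1.32 ≈ 4.4528 million.
After: m₂ = (1 + 0.041) / (0.2376 + 0.145 + 0.041) ≈ 2.45751, MB₂ = 1.32 − 0.322 = 0.998, so M₂ = 2.45751 × 0.998 ≈ 2.4526 million.
ΔM = M₂ − M₁ = 2.4526 − 4.4528 = -2.0002 million.

-2.000 million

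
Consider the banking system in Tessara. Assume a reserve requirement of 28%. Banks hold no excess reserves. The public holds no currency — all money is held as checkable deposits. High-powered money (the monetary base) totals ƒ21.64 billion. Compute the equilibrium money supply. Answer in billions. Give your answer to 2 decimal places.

With no currency drain or excess reserves, the money multiplier is m = 1/rr = 1/0.28 ≈ 3.57143.
Money supply M = m × MB = 3.57143 × 21.64 ≈ 77.2857 billion.

ƒ77.29 billion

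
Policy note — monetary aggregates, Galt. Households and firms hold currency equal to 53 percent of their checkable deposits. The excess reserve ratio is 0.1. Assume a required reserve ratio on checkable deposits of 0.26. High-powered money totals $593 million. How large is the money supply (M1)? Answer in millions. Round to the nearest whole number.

$1019 million

The money multiplier is m = (1 + c) / (rr + e + c) = (1 + 0.53) / (0.26 + 0.1 + 0.53) ≈ 1.7191.
So M = m × MB = 1.7191 × 593 = 1019.4263 million.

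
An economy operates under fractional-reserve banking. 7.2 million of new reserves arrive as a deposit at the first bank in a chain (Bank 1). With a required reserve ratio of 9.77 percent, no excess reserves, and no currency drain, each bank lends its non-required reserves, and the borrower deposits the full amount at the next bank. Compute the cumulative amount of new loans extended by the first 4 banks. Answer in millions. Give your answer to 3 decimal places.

Bank i lends (1 − rr)^i of the original deposit: Bank 1 lends 7.2·0.9023 ≈ 6.4966, Bank 2 lends 7.2·0.9023² ≈ 5.8618, and so on.
Summing a geometric series: total = 7.2·[0.9023·(1 − 0.9023^4) / (1 − 0.9023)] ≈ 22.4199 million.

22.420 million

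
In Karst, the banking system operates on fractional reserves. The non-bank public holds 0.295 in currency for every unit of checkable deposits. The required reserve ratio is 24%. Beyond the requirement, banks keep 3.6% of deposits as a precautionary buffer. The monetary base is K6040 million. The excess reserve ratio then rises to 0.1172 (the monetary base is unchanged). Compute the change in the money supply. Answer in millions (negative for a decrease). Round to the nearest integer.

Initially m₁ = (1 + 0.295) / (0.24 + 0.036 + 0.295) ≈ 2.26795, so M₁ = 2.26795 × 6040 = 13698.418 million.
After the change m₂ = (1 + 0.295) / (0.24 + 0.1172 + 0.295) ≈ 1.98559, so M₂ = 1.98559 × 6040 = 11992.9636 million.
ΔM = M₂ − M₁ = 11992.9636 − 13698.418 = -1705.4544 million.

-1705 million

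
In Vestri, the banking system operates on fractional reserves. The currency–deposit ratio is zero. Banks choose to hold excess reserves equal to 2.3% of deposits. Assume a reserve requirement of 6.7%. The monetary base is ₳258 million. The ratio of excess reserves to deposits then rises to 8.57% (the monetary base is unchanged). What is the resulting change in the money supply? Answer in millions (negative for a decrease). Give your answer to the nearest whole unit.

Initially m₁ = 1 / (0.067 + 0.023) ≈ 11.1111, so M₁ = 11.1111 × 258 = 2866.6638 million.
After the change m₂ = 1 / (0.067 + 0.0857) ≈ 6.5488, so M₂ = 6.5488 × 258 = 1689.5904 million.
ΔM = M₂ − M₁ = 1689.5904 − 2866.6638 = -1177.0734 million.

-1177 million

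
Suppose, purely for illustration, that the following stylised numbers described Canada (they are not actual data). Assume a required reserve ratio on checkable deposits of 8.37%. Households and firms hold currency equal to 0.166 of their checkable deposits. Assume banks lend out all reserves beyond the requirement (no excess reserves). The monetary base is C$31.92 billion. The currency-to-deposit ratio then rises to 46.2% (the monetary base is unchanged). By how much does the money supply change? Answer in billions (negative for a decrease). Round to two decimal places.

Initially m₁ = (1 + 0.166) / (0.0837 + 0.166) ≈ 4.66960, so M₁ = 4.66960 × 31.92 ≈ 149.0536 billion.
After the change m₂ = (1 + 0.462) / (0.0837 + 0.462) ≈ 2.67913, so M₂ = 2.67913 × 31.92 ≈ 85.5178 billion.
ΔM = M₂ − M₁ = 85.5178 − 149.0536 = -63.5358 billion.

-63.54 billion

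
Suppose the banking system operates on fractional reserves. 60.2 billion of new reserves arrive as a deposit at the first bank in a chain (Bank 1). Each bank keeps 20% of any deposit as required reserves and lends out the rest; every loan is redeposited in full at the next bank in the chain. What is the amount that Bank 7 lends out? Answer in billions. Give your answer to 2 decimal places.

12.62 billion

Each bank lends a fraction (1 − rr) = 0.8000 of the deposit it receives, so Bank 7 receives 60.2·0.8000^6 and lends 60.2·0.8000^7 ≈ 12.6249 billion.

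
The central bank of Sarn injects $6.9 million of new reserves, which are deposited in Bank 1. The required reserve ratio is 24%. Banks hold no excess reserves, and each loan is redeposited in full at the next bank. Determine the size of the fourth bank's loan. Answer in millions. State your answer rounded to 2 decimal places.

$2.30 million

Each bank lends a fraction (1 − rr) = 0.7600 of the deposit it receives, so Bank 4 receives 6.9·0.7600^3 and lends 6.9·0.7600^4 ≈ 2.3020 million.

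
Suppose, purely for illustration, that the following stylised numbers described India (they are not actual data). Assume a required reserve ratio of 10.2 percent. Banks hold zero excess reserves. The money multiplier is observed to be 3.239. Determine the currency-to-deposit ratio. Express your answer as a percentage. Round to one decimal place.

29.9%

Using m = 3.239. From m = (1 + c)/(c + rr + e), rearranging gives 1 + c = m·(c + rr + e), so c·(1 − m) = m·(rr + e) − 1.
Hence c = [m·(rr + e) − 1]/(1 − m) = [3.239 × (0.102 + 0) − 1] / (1 − 3.239) ≈ 0.299072.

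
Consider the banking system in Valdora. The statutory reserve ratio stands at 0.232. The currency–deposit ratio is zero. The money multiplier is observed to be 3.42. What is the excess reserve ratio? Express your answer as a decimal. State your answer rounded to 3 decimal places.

0.060

Using m = 3.42. Since m = (1 + c)/(c + rr + e), the denominator satisfies c + rr + e = (1 + c)/m = (1 + 0) / 3.42 ≈ 0.292398.
With c = 0 and rr = 0.232, the excess reserve ratio is 0.292398 − 0 − 0.232 = 0.060398.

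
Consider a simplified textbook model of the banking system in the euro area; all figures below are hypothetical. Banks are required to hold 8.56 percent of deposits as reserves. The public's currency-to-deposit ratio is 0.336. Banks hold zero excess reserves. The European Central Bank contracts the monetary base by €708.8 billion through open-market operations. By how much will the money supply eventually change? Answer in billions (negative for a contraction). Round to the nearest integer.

-2246 billion

The money multiplier is m = (1 + c) / (rr + c) = (1 + 0.336) / (0.0856 + 0.336) ≈ 3.1689.
The sale removes 708.8 billion of base, so ΔM = m × ΔMB = 3.1689 × (−708.8) ≈ -2246.1163 billion.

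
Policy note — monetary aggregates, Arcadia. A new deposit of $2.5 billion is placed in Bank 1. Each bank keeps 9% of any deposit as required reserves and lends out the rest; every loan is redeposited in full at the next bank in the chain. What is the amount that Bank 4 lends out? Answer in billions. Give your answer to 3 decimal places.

Each bank lends a fraction (1 − rr) = 0.9100 of the deposit it receives, so Bank 4 receives 2.5·0.9100^3 and lends 2.5·0.9100^4 ≈ 1.7144 billion.

$1.714 billion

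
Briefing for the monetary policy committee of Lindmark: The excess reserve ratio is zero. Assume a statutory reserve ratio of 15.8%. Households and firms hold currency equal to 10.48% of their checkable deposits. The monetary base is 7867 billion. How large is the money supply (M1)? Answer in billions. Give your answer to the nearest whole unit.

The money multiplier is m = (1 + c) / (rr + c) = (1 + 0.1048) / (0.158 + 0.1048) ≈ 4.20396.
So M = m × MB = 4.20396 × 7867 ≈ 33072.5533 billion.

33073 billion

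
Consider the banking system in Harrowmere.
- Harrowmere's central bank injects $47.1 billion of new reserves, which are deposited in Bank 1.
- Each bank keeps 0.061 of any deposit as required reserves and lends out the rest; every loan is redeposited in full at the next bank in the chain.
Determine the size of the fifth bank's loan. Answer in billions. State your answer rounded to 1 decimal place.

$34.4 billion

Each bank lends a fraction (1 − rr) = 0.9390 of the deposit it receives, so Bank 5 receives 47.1·0.9390^4 and lends 47.1·0.9390^5 ≈ 34.3834 billion.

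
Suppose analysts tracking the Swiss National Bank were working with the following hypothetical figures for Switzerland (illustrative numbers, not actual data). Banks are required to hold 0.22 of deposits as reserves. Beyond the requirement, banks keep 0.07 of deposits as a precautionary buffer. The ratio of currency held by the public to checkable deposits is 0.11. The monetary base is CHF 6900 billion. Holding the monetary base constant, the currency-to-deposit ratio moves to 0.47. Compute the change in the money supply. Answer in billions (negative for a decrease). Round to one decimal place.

-5801.4 billion

Initially m₁ = (1 + 0.11) / (0.22 + 0.07 + 0.11) = 2.775000, so M₁ = 2.775000 × 6900 = 19147.5 billion.
After the change m₂ = (1 + 0.47) / (0.22 + 0.07 + 0.47) ≈ 1.934211, so M₂ = 1.934211 × 6900 = 13346.0559 billion.
ΔM = M₂ − M₁ = 13346.0559 − 19147.5 = -5801.4441 billion.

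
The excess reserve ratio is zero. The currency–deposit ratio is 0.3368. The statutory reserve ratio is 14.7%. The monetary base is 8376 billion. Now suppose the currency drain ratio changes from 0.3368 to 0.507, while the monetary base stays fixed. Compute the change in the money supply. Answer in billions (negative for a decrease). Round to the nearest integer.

-3843 billion

Initially m₁ = (1 + 0.3368) / (0.147 + 0.3368) ≈ 2.76313, so M₁ = 2.76313 × 8376 ≈ 23143.9769 billion.
After the change m₂ = (1 + 0.507) / (0.147 + 0.507) ≈ 2.30428, so M₂ = 2.30428 × 8376 ≈ 19300.6493 billion.
ΔM = M₂ − M₁ = 19300.6493 − 23143.9769 = -3843.3276 billion.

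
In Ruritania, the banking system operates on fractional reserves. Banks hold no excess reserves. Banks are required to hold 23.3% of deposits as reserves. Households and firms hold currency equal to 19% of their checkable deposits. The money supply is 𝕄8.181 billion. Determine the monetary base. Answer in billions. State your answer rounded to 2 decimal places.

The money multiplier is m = (1 + c) / (rr + c) = (1 + 0.19) / (0.233 + 0.19) ≈ 2.8132.
MB = M / m = 8.181 / 2.8132 ≈ 2.9081 billion.

𝕄2.91 billion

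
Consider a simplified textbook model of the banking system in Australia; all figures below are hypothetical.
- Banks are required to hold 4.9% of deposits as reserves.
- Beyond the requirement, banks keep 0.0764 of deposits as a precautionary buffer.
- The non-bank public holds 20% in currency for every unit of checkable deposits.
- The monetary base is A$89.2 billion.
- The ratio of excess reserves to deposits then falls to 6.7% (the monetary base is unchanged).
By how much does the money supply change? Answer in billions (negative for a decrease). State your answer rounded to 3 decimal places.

Initially m₁ = (1 + 0.2) / (0.049 + 0.0764 + 0.2) ≈ 3.687769, so M₁ = 3.687769 × 89.2 ≈ 328.949 billion.
After the change m₂ = (1 + 0.2) / (0.049 + 0.067 + 0.2) ≈ 3.797468, so M₂ = 3.797468 × 89.2 ≈ 338.7341 billion.
ΔM = M₂ − M₁ = 338.7341 − 328.949 = 9.7851 billion.

A$9.785 billion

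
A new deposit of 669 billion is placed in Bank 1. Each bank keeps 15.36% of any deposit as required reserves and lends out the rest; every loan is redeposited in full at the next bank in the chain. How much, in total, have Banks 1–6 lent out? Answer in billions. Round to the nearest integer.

2331 billion

Bank i lends (1 − rr)^i of the original deposit: Bank 1 lends 669·0.8464 = 566.2416, Bank 2 lends 669·0.8464² ≈ 479.2669, and so on.
Summing a geometric series: total = 669·[0.8464·(1 − 0.8464^6) / (1 − 0.8464)] ≈ 2331.0781 billion.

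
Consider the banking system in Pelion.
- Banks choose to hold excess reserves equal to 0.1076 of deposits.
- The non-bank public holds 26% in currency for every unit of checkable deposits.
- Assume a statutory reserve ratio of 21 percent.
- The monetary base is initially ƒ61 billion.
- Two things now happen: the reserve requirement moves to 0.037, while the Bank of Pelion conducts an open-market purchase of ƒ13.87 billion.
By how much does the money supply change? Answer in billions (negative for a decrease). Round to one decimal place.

ƒ100.1 billion

Before: m₁ = (1 + 0.26) / (0.21 + 0.1076 + 0.26) ≈ 2.1814, MB₁ = 61, so M₁ = 2.1814 × 61 = 133.0654 billion.
After: m₂ = (1 + 0.26) / (0.037 + 0.1076 + 0.26) ≈ 3.1142, MB₂ = 61 + 13.87 = 74.87, so M₂ = 3.1142 × 74.87 ≈ 233.1602 billion.
ΔM = M₂ − M₁ = 233.1602 − 133.0654 = 100.0948 billion.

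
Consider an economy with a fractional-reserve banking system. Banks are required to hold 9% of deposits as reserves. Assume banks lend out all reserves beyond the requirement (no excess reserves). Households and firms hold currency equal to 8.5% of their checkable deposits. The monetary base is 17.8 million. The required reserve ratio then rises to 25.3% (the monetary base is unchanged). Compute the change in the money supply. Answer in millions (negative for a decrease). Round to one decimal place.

Initially m₁ = (1 + 0.085) / (0.09 + 0.085) = 6.2, so M₁ = 6.2 × 17.8 = 110.36 million.
After the change m₂ = (1 + 0.085) / (0.253 + 0.085) ≈ 3.2101, so M₂ = 3.2101 × 17.8 ≈ 57.1398 million.
ΔM = M₂ − M₁ = 57.1398 − 110.36 = -53.2202 million.

-53.2 million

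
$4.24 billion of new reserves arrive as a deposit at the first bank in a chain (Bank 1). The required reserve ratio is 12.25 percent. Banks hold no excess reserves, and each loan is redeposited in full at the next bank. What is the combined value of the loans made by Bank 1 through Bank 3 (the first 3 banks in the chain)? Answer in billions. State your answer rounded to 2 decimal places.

Bank i lends (1 − rr)^i of the original deposit: Bank 1 lends 4.24·0.8775 = 3.7206, Bank 2 lends 4.24·0.8775² ≈ 3.2648, and so on.
Summing a geometric series: total = 4.24·[0.8775·(1 − 0.8775^3) / (1 − 0.8775)] ≈ 9.8503 billion.

$9.85 billion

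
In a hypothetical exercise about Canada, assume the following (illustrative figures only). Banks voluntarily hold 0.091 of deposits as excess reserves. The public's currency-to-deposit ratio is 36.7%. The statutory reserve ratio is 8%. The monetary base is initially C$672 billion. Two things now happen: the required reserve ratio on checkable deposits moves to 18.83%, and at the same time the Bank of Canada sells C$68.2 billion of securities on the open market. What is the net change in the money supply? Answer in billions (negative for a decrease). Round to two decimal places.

Before: m₁ = (1 + 0.367) / (0.08 + 0.091 + 0.367) ≈ 2.540892, MB₁ = 672, so M₁ = 2.540892 × 672 ≈ 1707.4794 billion.
After: m₂ = (1 + 0.367) / (0.1883 + 0.091 + 0.367) ≈ 2.115117, MB₂ = 672 − 68.2 = 603.8, so M₂ = 2.115117 × 603.8 ≈ 1277.1076 billion.
ΔM = M₂ − M₁ = 1277.1076 − 1707.4794 = -430.3718 billion.

-430.37 billion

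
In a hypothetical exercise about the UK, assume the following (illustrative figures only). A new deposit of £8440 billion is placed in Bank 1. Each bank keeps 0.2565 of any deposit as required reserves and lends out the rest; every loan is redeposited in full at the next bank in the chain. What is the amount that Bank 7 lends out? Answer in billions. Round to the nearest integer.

Each bank lends a fraction (1 − rr) = 0.7435 of the deposit it receives, so Bank 7 receives 8440·0.7435^6 and lends 8440·0.7435^7 ≈ 1060.0083 billion.

£1060 billion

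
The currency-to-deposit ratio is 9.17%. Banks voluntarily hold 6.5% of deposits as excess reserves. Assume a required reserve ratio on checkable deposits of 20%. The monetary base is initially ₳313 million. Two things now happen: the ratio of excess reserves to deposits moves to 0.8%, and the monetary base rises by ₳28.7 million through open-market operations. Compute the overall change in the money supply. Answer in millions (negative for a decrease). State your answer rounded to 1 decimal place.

₳286.7 million

Before: m₁ = (1 + 0.0917) / (0.2 + 0.065 + 0.0917) ≈ 3.06056, MB₁ = 313, so M₁ = 3.06056 × 313 ≈ 957.9553 million.
After: m₂ = (1 + 0.0917) / (0.2 + 0.008 + 0.0917) ≈ 3.64264, MB₂ = 313 + 28.7 = 341.7, so M₂ = 3.64264 × 341.7 ≈ 1244.6901 million.
ΔM = M₂ − M₁ = 1244.6901 − 957.9553 = 286.7348 million.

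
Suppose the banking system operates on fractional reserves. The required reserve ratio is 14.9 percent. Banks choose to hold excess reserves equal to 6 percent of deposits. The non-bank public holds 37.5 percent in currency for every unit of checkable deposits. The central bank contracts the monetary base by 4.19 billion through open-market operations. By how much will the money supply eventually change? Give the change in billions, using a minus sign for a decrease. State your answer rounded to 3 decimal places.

The money multiplier is m = (1 + c) / (rr + e + c) = (1 + 0.375) / (0.149 + 0.06 + 0.375) ≈ 2.35445.
The sale removes 4.19 billion of base, so ΔM = m × ΔMB = 2.35445 × (−4.19) ≈ -9.8651 billion.

-9.865 billion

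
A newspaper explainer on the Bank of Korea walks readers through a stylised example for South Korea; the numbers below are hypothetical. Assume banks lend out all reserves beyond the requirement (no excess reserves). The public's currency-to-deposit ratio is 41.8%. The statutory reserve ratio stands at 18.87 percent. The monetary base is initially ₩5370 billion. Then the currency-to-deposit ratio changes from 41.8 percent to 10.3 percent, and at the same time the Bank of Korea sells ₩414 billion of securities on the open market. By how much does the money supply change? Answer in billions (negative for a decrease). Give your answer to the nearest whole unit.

Before: m₁ = (1 + 0.418) / (0.1887 + 0.418) ≈ 2.33723, MB₁ = 5370, so M₁ = 2.33723 × 5370 = 12550.9251 billion.
After: m₂ = (1 + 0.103) / (0.1887 + 0.103) ≈ 3.78128, MB₂ = 5370 − 414 = 4956, so M₂ = 3.78128 × 4956 ≈ 18740.0237 billion.
ΔM = M₂ − M₁ = 18740.0237 − 12550.9251 = 6189.0986 billion.

₩6189 billion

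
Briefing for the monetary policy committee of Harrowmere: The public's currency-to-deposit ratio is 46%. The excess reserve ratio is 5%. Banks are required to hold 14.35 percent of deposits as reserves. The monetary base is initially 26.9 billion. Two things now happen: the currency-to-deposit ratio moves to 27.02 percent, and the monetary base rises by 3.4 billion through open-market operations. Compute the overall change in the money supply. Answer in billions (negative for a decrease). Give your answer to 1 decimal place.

22.9 billion

Before: m₁ = (1 + 0.46) / (0.1435 + 0.05 + 0.46) ≈ 2.2341, MB₁ = 26.9, so M₁ = 2.2341 × 26.9 ≈ 60.0973 billion.
After: m₂ = (1 + 0.2702) / (0.1435 + 0.05 + 0.2702) ≈ 2.7393, MB₂ = 26.9 + 3.4 = 30.3, so M₂ = 2.7393 × 30.3 ≈ 83.0008 billion.
ΔM = M₂ − M₁ = 83.0008 − 60.0973 = 22.9035 billion.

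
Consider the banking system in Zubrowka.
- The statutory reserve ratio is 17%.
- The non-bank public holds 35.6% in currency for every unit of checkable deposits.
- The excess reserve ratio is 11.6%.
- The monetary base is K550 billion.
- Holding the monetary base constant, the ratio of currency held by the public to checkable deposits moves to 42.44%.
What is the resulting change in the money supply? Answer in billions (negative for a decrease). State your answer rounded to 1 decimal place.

-58.9 billion

Initially m₁ = (1 + 0.356) / (0.17 + 0.116 + 0.356) ≈ 2.11215, so M₁ = 2.11215 × 550 = 1161.6825 billion.
After the change m₂ = (1 + 0.4244) / (0.17 + 0.116 + 0.4244) ≈ 2.00507, so M₂ = 2.00507 × 550 = 1102.7885 billion.
ΔM = M₂ − M₁ = 1102.7885 − 1161.6825 = -58.894 billion.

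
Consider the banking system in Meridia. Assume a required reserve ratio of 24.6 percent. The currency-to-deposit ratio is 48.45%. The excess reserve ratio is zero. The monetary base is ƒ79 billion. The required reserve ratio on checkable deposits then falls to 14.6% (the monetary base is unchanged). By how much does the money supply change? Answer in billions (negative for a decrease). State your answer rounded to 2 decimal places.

ƒ25.46 billion

Initially m₁ = (1 + 0.4845) / (0.246 + 0.4845) ≈ 2.03217, so M₁ = 2.03217 × 79 ≈ 160.5414 billion.
After the change m₂ = (1 + 0.4845) / (0.146 + 0.4845) ≈ 2.35448, so M₂ = 2.35448 × 79 ≈ 186.0039 billion.
ΔM = M₂ − M₁ = 186.0039 − 160.5414 = 25.4625 billion.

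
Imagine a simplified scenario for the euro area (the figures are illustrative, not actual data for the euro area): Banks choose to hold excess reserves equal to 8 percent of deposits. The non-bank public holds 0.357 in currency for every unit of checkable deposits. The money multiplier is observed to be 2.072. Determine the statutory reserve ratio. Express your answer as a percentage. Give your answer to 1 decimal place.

21.8%

Using m = 2.072. Since m = (1 + c)/(c + rr + e), the denominator satisfies c + rr + e = (1 + c)/m = (1 + 0.357) / 2.072 ≈ 0.654923.
With c = 0.357 and e = 0.08, the statutory reserve ratio is 0.654923 − 0.357 − 0.08 = 0.217923.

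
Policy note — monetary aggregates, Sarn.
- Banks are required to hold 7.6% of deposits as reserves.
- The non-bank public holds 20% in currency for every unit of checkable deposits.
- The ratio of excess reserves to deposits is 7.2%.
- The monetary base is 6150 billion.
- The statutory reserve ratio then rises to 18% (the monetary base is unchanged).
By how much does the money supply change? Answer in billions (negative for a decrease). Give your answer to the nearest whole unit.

-4879 billion

Initially m₁ = (1 + 0.2) / (0.076 + 0.072 + 0.2) ≈ 3.44828, so M₁ = 3.44828 × 6150 = 21206.922 billion.
After the change m₂ = (1 + 0.2) / (0.18 + 0.072 + 0.2) ≈ 2.65487, so M₂ = 2.65487 × 6150 = 16327.4505 billion.
ΔM = M₂ − M₁ = 16327.4505 − 21206.922 = -4879.4715 billion.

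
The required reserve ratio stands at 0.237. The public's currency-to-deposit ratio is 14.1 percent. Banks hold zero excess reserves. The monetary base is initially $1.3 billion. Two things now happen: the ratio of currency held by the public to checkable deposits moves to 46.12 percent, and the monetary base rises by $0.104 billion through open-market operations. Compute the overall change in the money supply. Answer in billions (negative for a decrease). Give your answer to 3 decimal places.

Before: m₁ = (1 + 0.141) / (0.237 + 0.141) ≈ 3.01852, MB₁ = 1.3, so M₁ = 3.01852 × 1.3 ≈ 3.9241 billion.
After: m₂ = (1 + 0.4612) / (0.237 + 0.4612) ≈ 2.09281, MB₂ = 1.3 + 0.104 = 1.404, so M₂ = 2.09281 × 1.404 ≈ 2.9383 billion.
ΔM = M₂ − M₁ = 2.9383 − 3.9241 = -0.9858 billion.

-0.986 billion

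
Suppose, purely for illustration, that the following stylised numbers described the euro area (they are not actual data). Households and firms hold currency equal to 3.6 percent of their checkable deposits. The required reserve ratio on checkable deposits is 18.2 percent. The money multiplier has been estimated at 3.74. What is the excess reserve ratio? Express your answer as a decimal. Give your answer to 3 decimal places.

Using m = 3.74. Since m = (1 + c)/(c + rr + e), the denominator satisfies c + rr + e = (1 + c)/m = (1 + 0.036) / 3.74 ≈ 0.277005.
With c = 0.036 and rr = 0.182, the excess reserve ratio is 0.277005 − 0.036 − 0.182 = 0.059005.

0.059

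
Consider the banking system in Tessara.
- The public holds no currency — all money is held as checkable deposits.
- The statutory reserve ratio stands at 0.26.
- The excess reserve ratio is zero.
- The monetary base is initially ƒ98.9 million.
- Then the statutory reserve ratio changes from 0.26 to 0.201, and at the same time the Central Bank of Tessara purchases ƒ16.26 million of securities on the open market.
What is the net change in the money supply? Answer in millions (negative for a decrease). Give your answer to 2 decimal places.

Before: m₁ = 1 / (0.26) ≈ 3.846154, MB₁ = 98.9, so M₁ = 3.846154 × 98.9 ≈ 380.3846 million.
After: m₂ = 1 / (0.201) ≈ 4.975124, MB₂ = 98.9 + 16.26 = 115.16, so M₂ = 4.975124 × 115.16 ≈ 572.9353 million.
ΔM = M₂ − M₁ = 572.9353 − 380.3846 = 192.5507 million.

ƒ192.55 million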